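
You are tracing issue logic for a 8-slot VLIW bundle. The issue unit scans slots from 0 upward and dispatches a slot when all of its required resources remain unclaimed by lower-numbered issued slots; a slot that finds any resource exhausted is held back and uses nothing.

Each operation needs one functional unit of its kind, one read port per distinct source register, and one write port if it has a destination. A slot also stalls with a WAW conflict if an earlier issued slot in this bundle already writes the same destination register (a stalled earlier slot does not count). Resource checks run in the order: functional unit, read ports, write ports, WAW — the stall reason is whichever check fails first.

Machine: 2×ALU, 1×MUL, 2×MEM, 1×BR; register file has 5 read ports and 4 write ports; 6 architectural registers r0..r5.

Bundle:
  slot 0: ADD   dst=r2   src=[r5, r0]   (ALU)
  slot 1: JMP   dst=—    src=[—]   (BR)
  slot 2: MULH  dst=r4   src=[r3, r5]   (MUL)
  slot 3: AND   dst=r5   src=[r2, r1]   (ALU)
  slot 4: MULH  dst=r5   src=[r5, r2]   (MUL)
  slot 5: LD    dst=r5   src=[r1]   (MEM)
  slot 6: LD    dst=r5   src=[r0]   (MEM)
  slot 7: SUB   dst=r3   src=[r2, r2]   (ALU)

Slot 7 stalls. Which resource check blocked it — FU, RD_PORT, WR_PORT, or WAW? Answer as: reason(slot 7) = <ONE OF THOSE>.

reason(slot 7) = RD_PORT

slot 0 (ALU): ISSUE — free A1,Mu1,Ld2,B1 rp3 wp3
slot 1 (BR): ISSUE — free A1,Mu1,Ld2,B0 rp3 wp3
slot 2 (MUL): ISSUE — free A1,Mu0,Ld2,B0 rp1 wp2
slot 3 (ALU): stall RD_PORT — free A1,Mu0,Ld2,B0 rp1 wp2
slot 4 (MUL): stall FU — free A1,Mu0,Ld2,B0 rp1 wp2
slot 5 (MEM): ISSUE — free A1,Mu0,Ld1,B0 rp0 wp1
slot 6 (MEM): stall RD_PORT — free A1,Mu0,Ld1,B0 rp0 wp1
slot 7 (ALU): stall RD_PORT — free A1,Mu0,Ld1,B0 rp0 wp1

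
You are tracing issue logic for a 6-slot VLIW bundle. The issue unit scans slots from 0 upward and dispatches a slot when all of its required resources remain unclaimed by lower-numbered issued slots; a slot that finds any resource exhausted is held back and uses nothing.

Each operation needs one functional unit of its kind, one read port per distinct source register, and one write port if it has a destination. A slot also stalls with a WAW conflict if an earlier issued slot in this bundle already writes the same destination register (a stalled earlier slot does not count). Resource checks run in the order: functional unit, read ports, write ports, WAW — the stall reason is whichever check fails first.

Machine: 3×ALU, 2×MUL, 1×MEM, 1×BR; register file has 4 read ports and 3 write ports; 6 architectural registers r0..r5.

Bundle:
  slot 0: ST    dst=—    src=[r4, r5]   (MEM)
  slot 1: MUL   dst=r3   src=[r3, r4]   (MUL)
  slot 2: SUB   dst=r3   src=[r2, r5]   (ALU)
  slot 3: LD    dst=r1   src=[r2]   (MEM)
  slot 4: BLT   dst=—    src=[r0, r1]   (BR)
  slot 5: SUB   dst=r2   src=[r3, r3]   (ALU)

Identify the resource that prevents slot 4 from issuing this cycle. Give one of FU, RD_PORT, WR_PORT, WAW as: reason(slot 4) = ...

reason(slot 4) = RD_PORT

(0) want 1×MEM +2rd +0wr — yes → AL3|MU2|ME0|BR1|rd2|wr3
(1) want 1×MUL +2rd +1wr — yes → AL3|MU1|ME0|BR1|rd0|wr2
(2) want 1×ALU +2rd +1wr — RD_PORT → AL3|MU1|ME0|BR1|rd0|wr2
(3) want 1×MEM +1rd +1wr — FU → AL3|MU1|ME0|BR1|rd0|wr2
(4) want 1×BR +2rd +0wr — RD_PORT → AL3|MU1|ME0|BR1|rd0|wr2
(5) want 1×ALU +1rd +1wr — RD_PORT → AL3|MU1|ME0|BR1|rd0|wr2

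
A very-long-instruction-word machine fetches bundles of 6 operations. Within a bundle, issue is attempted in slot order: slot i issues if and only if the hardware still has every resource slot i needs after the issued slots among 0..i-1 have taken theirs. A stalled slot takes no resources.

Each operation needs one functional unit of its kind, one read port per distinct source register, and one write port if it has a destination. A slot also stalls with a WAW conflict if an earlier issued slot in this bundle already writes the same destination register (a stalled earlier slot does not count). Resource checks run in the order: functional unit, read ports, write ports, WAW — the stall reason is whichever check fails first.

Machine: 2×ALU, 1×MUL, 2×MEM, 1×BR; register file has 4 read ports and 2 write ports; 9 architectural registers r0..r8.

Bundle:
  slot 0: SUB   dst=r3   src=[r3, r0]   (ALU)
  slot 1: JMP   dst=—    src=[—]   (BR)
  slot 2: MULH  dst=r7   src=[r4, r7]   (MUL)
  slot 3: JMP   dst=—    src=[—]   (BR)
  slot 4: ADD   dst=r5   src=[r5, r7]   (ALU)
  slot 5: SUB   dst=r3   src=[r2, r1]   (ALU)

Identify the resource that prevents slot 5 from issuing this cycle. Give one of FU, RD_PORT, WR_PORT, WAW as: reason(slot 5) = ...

  0. ALU→r3 ⇒ go  {1A/1Mu/2Ld/1B | 2r 1w}
  1. BR ⇒ go  {1A/1Mu/2Ld/0B | 2r 1w}
  2. MUL→r7 ⇒ go  {1A/0Mu/2Ld/0B | 0r 0w}
  3. BR ⇒ no(FU)  {1A/0Mu/2Ld/0B | 0r 0w}
  4. ALU→r5 ⇒ no(RD_PORT)  {1A/0Mu/2Ld/0B | 0r 0w}
  5. ALU→r3 ⇒ no(RD_PORT)  {1A/0Mu/2Ld/0B | 0r 0w}

reason(slot 5) = RD_PORT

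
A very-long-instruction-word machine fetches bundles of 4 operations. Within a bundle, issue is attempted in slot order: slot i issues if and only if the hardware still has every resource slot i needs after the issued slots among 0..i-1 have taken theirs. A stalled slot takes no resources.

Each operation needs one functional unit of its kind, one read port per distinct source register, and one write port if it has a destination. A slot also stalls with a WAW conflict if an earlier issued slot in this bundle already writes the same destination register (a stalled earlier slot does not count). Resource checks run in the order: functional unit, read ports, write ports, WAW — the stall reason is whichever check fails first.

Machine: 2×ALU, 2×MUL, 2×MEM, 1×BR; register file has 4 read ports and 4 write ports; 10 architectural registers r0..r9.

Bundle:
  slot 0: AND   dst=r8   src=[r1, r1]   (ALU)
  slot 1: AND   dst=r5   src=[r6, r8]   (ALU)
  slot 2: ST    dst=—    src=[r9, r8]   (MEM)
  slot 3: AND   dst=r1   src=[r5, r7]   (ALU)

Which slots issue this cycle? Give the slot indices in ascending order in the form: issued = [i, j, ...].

issued = [0, 1]

slot 0 (ALU): ISSUE — free A1,Mu2,Ld2,B1 rp3 wp3
slot 1 (ALU): ISSUE — free A0,Mu2,Ld2,B1 rp1 wp2
slot 2 (MEM): stall RD_PORT — free A0,Mu2,Ld2,B1 rp1 wp2
slot 3 (ALU): stall FU — free A0,Mu2,Ld2,B1 rp1 wp2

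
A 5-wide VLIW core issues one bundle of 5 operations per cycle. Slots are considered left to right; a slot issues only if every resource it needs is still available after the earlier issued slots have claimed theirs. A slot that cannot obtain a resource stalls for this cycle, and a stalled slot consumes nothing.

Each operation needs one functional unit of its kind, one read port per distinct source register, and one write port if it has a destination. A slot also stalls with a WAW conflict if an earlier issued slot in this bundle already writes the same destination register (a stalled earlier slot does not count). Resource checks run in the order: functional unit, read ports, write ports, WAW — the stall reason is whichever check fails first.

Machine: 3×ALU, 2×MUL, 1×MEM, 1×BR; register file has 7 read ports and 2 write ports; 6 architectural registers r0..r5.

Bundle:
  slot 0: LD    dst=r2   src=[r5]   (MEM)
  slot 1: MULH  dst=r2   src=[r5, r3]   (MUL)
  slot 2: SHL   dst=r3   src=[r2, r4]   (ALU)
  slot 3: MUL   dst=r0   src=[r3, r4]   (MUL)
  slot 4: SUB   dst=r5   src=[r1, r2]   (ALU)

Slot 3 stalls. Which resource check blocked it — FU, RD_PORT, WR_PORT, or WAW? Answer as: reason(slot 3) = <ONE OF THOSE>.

#0 MEM src=r5 dispatched  <A:3 Mu:2 Ld:0 B:1 rd:6 wr:1>
#1 MUL src=r5,r3 held:WAW  <A:3 Mu:2 Ld:0 B:1 rd:6 wr:1>
#2 ALU src=r2,r4 dispatched  <A:2 Mu:2 Ld:0 B:1 rd:4 wr:0>
#3 MUL src=r3,r4 held:WR_PORT  <A:2 Mu:2 Ld:0 B:1 rd:4 wr:0>
#4 ALU src=r1,r2 held:WR_PORT  <A:2 Mu:2 Ld:0 B:1 rd:4 wr:0>

reason(slot 3) = WR_PORT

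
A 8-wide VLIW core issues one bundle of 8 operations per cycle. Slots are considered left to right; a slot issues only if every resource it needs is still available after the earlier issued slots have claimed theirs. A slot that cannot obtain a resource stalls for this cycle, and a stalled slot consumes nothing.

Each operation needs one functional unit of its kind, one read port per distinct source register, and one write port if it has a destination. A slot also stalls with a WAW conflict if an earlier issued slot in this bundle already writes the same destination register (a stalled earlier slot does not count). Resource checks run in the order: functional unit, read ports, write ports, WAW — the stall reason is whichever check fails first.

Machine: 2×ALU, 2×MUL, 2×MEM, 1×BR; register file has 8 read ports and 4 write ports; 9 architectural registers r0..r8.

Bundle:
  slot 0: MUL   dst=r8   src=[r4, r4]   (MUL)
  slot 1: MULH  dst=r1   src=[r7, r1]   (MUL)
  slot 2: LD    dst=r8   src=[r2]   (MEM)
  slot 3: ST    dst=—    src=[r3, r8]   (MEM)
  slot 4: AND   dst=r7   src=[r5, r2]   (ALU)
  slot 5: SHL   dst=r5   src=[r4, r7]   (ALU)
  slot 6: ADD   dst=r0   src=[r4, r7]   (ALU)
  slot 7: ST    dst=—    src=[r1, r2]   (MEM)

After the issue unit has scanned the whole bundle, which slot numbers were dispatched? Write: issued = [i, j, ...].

issued = [0, 1, 3, 4]

#0 MUL src=r4,r4 dispatched  <A:2 Mu:1 Ld:2 B:1 rd:7 wr:3>
#1 MUL src=r7,r1 dispatched  <A:2 Mu:0 Ld:2 B:1 rd:5 wr:2>
#2 MEM src=r2 held:WAW  <A:2 Mu:0 Ld:2 B:1 rd:5 wr:2>
#3 MEM src=r3,r8 dispatched  <A:2 Mu:0 Ld:1 B:1 rd:3 wr:2>
#4 ALU src=r5,r2 dispatched  <A:1 Mu:0 Ld:1 B:1 rd:1 wr:1>
#5 ALU src=r4,r7 held:RD_PORT  <A:1 Mu:0 Ld:1 B:1 rd:1 wr:1>
#6 ALU src=r4,r7 held:RD_PORT  <A:1 Mu:0 Ld:1 B:1 rd:1 wr:1>
#7 MEM src=r1,r2 held:RD_PORT  <A:1 Mu:0 Ld:1 B:1 rd:1 wr:1>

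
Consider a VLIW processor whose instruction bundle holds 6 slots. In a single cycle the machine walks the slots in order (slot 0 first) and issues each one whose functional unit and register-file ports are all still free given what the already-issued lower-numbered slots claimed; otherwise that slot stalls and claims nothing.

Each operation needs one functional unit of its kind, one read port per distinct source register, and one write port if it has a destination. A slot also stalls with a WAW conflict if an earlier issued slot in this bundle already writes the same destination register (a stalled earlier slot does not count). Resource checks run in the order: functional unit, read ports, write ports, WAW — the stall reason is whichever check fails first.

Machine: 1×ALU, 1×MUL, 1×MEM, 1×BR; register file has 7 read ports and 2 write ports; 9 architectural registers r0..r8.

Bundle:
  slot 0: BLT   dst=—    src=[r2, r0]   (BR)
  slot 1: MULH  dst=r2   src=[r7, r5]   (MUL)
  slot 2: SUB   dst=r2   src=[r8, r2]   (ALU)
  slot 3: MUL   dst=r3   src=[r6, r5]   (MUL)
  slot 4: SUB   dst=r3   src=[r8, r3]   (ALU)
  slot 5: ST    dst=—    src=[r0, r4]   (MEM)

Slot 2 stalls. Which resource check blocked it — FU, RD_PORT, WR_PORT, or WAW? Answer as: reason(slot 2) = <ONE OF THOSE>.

reason(slot 2) = WAW

(0) want 1×BR +2rd +0wr — yes → AL1|MU1|ME1|BR0|rd5|wr2
(1) want 1×MUL +2rd +1wr — yes → AL1|MU0|ME1|BR0|rd3|wr1
(2) want 1×ALU +2rd +1wr — WAW → AL1|MU0|ME1|BR0|rd3|wr1
(3) want 1×MUL +2rd +1wr — FU → AL1|MU0|ME1|BR0|rd3|wr1
(4) want 1×ALU +2rd +1wr — yes → AL0|MU0|ME1|BR0|rd1|wr0
(5) want 1×MEM +2rd +0wr — RD_PORT → AL0|MU0|ME1|BR0|rd1|wr0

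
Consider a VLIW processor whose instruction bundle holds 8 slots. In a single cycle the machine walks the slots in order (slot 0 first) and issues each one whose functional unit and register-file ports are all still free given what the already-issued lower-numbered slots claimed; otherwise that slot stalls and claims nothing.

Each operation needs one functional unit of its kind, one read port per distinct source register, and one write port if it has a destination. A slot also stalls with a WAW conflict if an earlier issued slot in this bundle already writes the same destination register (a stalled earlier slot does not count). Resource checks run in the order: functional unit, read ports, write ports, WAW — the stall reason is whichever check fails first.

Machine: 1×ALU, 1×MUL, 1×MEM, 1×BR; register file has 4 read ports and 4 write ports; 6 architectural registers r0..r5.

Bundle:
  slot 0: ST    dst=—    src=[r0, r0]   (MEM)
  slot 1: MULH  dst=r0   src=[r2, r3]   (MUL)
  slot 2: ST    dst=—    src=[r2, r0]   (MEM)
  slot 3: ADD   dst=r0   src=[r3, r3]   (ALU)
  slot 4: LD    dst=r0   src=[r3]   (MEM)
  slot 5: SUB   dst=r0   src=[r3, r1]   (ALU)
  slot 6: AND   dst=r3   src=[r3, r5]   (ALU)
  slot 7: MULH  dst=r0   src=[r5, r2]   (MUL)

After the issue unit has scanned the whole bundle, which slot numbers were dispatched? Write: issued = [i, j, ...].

  0. MEM ⇒ go  {1A/1Mu/0Ld/1B | 3r 4w}
  1. MUL→r0 ⇒ go  {1A/0Mu/0Ld/1B | 1r 3w}
  2. MEM ⇒ no(FU)  {1A/0Mu/0Ld/1B | 1r 3w}
  3. ALU→r0 ⇒ no(WAW)  {1A/0Mu/0Ld/1B | 1r 3w}
  4. MEM→r0 ⇒ no(FU)  {1A/0Mu/0Ld/1B | 1r 3w}
  5. ALU→r0 ⇒ no(RD_PORT)  {1A/0Mu/0Ld/1B | 1r 3w}
  6. ALU→r3 ⇒ no(RD_PORT)  {1A/0Mu/0Ld/1B | 1r 3w}
  7. MUL→r0 ⇒ no(FU)  {1A/0Mu/0Ld/1B | 1r 3w}

issued = [0, 1]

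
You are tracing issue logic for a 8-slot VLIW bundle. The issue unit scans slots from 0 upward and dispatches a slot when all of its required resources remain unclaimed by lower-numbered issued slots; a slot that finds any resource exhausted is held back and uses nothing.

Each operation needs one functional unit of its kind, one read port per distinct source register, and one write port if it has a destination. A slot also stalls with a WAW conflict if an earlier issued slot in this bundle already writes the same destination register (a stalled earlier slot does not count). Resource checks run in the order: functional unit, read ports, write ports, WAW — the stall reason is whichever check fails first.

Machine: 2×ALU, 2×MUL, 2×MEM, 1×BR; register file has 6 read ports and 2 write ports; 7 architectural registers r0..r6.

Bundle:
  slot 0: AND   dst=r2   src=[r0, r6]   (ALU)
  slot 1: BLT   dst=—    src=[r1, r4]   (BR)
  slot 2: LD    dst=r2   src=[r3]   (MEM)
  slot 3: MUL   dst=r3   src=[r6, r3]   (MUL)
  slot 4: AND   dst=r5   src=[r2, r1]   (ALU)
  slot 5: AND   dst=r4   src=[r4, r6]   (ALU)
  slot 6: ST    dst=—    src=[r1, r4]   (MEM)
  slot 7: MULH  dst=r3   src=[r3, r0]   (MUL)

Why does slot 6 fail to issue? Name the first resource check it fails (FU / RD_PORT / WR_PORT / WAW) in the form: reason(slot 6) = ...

reason(slot 6) = RD_PORT

#0 ALU src=r0,r6 dispatched  <A:1 Mu:2 Ld:2 B:1 rd:4 wr:1>
#1 BR src=r1,r4 dispatched  <A:1 Mu:2 Ld:2 B:0 rd:2 wr:1>
#2 MEM src=r3 held:WAW  <A:1 Mu:2 Ld:2 B:0 rd:2 wr:1>
#3 MUL src=r6,r3 dispatched  <A:1 Mu:1 Ld:2 B:0 rd:0 wr:0>
#4 ALU src=r2,r1 held:RD_PORT  <A:1 Mu:1 Ld:2 B:0 rd:0 wr:0>
#5 ALU src=r4,r6 held:RD_PORT  <A:1 Mu:1 Ld:2 B:0 rd:0 wr:0>
#6 MEM src=r1,r4 held:RD_PORT  <A:1 Mu:1 Ld:2 B:0 rd:0 wr:0>
#7 MUL src=r3,r0 held:RD_PORT  <A:1 Mu:1 Ld:2 B:0 rd:0 wr:0>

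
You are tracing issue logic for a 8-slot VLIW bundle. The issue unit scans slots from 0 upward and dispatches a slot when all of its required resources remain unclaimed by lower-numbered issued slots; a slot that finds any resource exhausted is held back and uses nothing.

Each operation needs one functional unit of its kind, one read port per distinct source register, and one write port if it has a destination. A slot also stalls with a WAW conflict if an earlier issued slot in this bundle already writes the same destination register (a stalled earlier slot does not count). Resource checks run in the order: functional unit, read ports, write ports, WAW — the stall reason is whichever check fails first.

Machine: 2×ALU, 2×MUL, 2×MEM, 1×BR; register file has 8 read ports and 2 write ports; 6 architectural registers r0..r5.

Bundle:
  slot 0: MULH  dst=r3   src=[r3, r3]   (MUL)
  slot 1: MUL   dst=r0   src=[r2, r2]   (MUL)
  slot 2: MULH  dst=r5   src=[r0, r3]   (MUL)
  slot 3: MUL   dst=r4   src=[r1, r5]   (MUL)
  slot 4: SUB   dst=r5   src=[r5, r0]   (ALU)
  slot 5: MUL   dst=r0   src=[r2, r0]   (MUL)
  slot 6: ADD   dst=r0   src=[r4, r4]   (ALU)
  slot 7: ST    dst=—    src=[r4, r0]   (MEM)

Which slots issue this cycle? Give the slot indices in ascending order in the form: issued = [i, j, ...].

  0. MUL→r3 ⇒ go  {2A/1Mu/2Ld/1B | 7r 1w}
  1. MUL→r0 ⇒ go  {2A/0Mu/2Ld/1B | 6r 0w}
  2. MUL→r5 ⇒ no(FU)  {2A/0Mu/2Ld/1B | 6r 0w}
  3. MUL→r4 ⇒ no(FU)  {2A/0Mu/2Ld/1B | 6r 0w}
  4. ALU→r5 ⇒ no(WR_PORT)  {2A/0Mu/2Ld/1B | 6r 0w}
  5. MUL→r0 ⇒ no(FU)  {2A/0Mu/2Ld/1B | 6r 0w}
  6. ALU→r0 ⇒ no(WR_PORT)  {2A/0Mu/2Ld/1B | 6r 0w}
  7. MEM ⇒ go  {2A/0Mu/1Ld/1B | 4r 0w}

issued = [0, 1, 7]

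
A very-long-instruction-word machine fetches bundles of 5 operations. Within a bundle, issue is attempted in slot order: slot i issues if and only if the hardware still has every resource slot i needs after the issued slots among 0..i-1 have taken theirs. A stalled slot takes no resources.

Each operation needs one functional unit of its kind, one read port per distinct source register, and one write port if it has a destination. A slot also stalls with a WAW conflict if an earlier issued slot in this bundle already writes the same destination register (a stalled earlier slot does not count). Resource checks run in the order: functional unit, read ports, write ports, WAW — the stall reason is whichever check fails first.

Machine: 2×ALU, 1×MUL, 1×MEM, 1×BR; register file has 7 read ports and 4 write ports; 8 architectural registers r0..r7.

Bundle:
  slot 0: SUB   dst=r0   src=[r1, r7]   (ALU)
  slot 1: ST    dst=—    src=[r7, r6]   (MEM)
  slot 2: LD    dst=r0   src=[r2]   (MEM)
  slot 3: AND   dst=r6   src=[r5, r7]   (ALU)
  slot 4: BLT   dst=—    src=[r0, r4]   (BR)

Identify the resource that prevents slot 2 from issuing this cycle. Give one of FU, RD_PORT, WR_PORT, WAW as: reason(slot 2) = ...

reason(slot 2) = FU

(0) want 1×ALU +2rd +1wr — yes → AL1|MU1|ME1|BR1|rd5|wr3
(1) want 1×MEM +2rd +0wr — yes → AL1|MU1|ME0|BR1|rd3|wr3
(2) want 1×MEM +1rd +1wr — FU → AL1|MU1|ME0|BR1|rd3|wr3
(3) want 1×ALU +2rd +1wr — yes → AL0|MU1|ME0|BR1|rd1|wr2
(4) want 1×BR +2rd +0wr — RD_PORT → AL0|MU1|ME0|BR1|rd1|wr2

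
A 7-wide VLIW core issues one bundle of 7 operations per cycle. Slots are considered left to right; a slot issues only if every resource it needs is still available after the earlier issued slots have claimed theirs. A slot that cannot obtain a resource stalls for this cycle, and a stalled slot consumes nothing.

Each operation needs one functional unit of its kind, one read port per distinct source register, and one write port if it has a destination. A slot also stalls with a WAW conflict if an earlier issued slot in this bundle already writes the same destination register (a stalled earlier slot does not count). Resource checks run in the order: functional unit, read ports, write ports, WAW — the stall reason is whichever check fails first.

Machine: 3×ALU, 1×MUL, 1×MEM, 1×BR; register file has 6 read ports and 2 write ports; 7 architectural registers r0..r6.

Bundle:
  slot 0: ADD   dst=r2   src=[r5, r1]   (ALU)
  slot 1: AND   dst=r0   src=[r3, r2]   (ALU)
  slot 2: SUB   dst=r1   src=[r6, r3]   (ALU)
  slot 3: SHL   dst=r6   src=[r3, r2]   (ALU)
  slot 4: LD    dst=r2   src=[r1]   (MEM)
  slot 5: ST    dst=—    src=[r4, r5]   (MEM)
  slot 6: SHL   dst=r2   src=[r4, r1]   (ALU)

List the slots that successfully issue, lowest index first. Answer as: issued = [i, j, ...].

slot 0 (ALU): ISSUE — free A2,Mu1,Ld1,B1 rp4 wp1
slot 1 (ALU): ISSUE — free A1,Mu1,Ld1,B1 rp2 wp0
slot 2 (ALU): stall WR_PORT — free A1,Mu1,Ld1,B1 rp2 wp0
slot 3 (ALU): stall WR_PORT — free A1,Mu1,Ld1,B1 rp2 wp0
slot 4 (MEM): stall WR_PORT — free A1,Mu1,Ld1,B1 rp2 wp0
slot 5 (MEM): ISSUE — free A1,Mu1,Ld0,B1 rp0 wp0
slot 6 (ALU): stall RD_PORT — free A1,Mu1,Ld0,B1 rp0 wp0

issued = [0, 1, 5]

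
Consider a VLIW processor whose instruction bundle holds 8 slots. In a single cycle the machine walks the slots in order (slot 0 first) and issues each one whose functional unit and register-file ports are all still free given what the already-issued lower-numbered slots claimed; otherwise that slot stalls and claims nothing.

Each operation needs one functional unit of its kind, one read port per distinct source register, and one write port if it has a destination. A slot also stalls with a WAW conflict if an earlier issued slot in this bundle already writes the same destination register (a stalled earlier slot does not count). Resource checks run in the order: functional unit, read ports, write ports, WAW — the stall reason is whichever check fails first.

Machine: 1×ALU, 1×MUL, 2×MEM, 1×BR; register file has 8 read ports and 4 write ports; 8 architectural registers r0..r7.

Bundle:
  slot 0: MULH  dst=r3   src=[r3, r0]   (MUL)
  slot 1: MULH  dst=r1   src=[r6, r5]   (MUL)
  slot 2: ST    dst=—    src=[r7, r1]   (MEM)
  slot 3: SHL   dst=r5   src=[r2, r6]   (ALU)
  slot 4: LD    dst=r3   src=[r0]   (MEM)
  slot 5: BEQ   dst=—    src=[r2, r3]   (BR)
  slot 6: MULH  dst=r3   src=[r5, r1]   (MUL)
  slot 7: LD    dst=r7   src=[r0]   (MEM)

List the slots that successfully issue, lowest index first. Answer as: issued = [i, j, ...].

issued = [0, 2, 3, 5]

slot 0 (MUL): ISSUE — free A1,Mu0,Ld2,B1 rp6 wp3
slot 1 (MUL): stall FU — free A1,Mu0,Ld2,B1 rp6 wp3
slot 2 (MEM): ISSUE — free A1,Mu0,Ld1,B1 rp4 wp3
slot 3 (ALU): ISSUE — free A0,Mu0,Ld1,B1 rp2 wp2
slot 4 (MEM): stall WAW — free A0,Mu0,Ld1,B1 rp2 wp2
slot 5 (BR): ISSUE — free A0,Mu0,Ld1,B0 rp0 wp2
slot 6 (MUL): stall FU — free A0,Mu0,Ld1,B0 rp0 wp2
slot 7 (MEM): stall RD_PORT — free A0,Mu0,Ld1,B0 rp0 wp2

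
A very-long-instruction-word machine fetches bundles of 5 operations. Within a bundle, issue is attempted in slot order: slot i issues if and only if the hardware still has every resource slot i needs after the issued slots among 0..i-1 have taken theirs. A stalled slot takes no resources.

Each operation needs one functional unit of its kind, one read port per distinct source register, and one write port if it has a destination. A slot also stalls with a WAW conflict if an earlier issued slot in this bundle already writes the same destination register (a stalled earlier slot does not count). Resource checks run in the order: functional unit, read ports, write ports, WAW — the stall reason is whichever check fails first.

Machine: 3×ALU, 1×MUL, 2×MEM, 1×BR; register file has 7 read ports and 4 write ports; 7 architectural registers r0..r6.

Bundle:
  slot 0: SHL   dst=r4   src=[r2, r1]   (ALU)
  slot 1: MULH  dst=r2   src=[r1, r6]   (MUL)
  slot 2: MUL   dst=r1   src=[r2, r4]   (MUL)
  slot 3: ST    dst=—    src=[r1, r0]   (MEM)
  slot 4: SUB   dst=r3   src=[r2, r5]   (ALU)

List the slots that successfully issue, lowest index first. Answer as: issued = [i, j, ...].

issued = [0, 1, 3]

  0. ALU→r4 ⇒ go  {2A/1Mu/2Ld/1B | 5r 3w}
  1. MUL→r2 ⇒ go  {2A/0Mu/2Ld/1B | 3r 2w}
  2. MUL→r1 ⇒ no(FU)  {2A/0Mu/2Ld/1B | 3r 2w}
  3. MEM ⇒ go  {2A/0Mu/1Ld/1B | 1r 2w}
  4. ALU→r3 ⇒ no(RD_PORT)  {2A/0Mu/1Ld/1B | 1r 2w}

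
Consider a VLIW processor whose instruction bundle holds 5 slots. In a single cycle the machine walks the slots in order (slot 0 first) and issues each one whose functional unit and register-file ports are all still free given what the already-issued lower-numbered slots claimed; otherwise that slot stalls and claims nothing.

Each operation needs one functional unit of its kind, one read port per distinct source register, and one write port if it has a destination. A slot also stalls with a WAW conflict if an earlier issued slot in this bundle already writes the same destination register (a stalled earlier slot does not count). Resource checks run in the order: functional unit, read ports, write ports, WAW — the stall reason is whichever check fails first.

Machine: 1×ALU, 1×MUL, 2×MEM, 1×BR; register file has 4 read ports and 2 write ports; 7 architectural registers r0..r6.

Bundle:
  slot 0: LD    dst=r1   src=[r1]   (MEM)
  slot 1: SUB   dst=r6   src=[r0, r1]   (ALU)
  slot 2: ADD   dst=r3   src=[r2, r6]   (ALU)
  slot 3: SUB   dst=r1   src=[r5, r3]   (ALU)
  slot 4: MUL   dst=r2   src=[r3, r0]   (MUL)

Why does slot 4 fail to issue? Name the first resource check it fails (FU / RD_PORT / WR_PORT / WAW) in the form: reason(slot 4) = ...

reason(slot 4) = RD_PORT

  0. MEM→r1 ⇒ go  {1A/1Mu/1Ld/1B | 3r 1w}
  1. ALU→r6 ⇒ go  {0A/1Mu/1Ld/1B | 1r 0w}
  2. ALU→r3 ⇒ no(FU)  {0A/1Mu/1Ld/1B | 1r 0w}
  3. ALU→r1 ⇒ no(FU)  {0A/1Mu/1Ld/1B | 1r 0w}
  4. MUL→r2 ⇒ no(RD_PORT)  {0A/1Mu/1Ld/1B | 1r 0w}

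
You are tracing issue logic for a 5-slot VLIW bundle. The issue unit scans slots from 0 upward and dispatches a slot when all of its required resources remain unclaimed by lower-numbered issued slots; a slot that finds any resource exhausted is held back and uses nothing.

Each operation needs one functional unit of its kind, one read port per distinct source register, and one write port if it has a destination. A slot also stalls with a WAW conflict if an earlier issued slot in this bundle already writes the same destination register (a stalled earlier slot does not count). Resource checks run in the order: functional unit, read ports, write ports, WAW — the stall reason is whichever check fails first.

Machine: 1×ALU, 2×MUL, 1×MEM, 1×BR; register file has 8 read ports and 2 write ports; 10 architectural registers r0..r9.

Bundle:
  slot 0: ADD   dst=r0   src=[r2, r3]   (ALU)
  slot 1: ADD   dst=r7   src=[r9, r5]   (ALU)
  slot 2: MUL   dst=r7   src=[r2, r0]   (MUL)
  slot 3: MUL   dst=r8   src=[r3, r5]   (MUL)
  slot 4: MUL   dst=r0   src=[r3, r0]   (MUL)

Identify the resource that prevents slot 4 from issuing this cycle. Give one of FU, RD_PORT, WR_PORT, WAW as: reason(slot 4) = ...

reason(slot 4) = WR_PORT

#0 ALU src=r2,r3 dispatched  <A:0 Mu:2 Ld:1 B:1 rd:6 wr:1>
#1 ALU src=r9,r5 held:FU  <A:0 Mu:2 Ld:1 B:1 rd:6 wr:1>
#2 MUL src=r2,r0 dispatched  <A:0 Mu:1 Ld:1 B:1 rd:4 wr:0>
#3 MUL src=r3,r5 held:WR_PORT  <A:0 Mu:1 Ld:1 B:1 rd:4 wr:0>
#4 MUL src=r3,r0 held:WR_PORT  <A:0 Mu:1 Ld:1 B:1 rd:4 wr:0>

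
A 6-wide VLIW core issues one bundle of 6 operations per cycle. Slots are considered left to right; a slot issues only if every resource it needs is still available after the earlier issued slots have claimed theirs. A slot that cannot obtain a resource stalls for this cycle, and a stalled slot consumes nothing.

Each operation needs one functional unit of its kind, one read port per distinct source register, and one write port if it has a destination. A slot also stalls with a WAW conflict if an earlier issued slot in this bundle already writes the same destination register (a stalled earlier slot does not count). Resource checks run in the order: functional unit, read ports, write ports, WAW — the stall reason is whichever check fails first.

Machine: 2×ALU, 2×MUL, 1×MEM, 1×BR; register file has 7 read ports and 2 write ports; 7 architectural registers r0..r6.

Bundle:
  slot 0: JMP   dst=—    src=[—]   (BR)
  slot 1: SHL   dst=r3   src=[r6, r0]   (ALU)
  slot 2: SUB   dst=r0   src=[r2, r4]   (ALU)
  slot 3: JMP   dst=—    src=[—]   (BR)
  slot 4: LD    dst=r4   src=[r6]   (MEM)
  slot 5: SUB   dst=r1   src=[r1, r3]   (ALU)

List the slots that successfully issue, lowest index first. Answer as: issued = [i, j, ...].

(0) want 1×BR +0rd +0wr — yes → AL2|MU2|ME1|BR0|rd7|wr2
(1) want 1×ALU +2rd +1wr — yes → AL1|MU2|ME1|BR0|rd5|wr1
(2) want 1×ALU +2rd +1wr — yes → AL0|MU2|ME1|BR0|rd3|wr0
(3) want 1×BR +0rd +0wr — FU → AL0|MU2|ME1|BR0|rd3|wr0
(4) want 1×MEM +1rd +1wr — WR_PORT → AL0|MU2|ME1|BR0|rd3|wr0
(5) want 1×ALU +2rd +1wr — FU → AL0|MU2|ME1|BR0|rd3|wr0

issued = [0, 1, 2]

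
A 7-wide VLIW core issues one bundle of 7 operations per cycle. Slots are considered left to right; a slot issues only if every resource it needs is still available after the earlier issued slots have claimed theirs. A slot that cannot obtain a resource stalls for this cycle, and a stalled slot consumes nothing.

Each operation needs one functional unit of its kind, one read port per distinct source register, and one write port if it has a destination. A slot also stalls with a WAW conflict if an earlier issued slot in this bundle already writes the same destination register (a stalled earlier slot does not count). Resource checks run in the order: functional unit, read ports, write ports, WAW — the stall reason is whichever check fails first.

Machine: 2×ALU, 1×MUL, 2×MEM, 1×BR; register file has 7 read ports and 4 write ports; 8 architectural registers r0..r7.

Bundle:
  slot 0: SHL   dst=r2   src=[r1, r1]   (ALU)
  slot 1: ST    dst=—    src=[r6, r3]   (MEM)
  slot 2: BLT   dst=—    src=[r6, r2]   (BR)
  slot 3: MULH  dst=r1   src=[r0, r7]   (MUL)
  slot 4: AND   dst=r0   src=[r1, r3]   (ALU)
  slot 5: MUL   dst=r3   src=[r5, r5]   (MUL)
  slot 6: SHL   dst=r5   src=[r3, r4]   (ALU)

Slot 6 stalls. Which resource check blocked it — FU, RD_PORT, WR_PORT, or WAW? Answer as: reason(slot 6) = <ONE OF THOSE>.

reason(slot 6) = RD_PORT

[0] ALU needs rd=1 wr=1: ok; after: ALU=1 MUL=1 MEM=2 BR=1, R=6, W=3
[1] MEM needs rd=2 wr=0: ok; after: ALU=1 MUL=1 MEM=1 BR=1, R=4, W=3
[2] BR needs rd=2 wr=0: ok; after: ALU=1 MUL=1 MEM=1 BR=0, R=2, W=3
[3] MUL needs rd=2 wr=1: ok; after: ALU=1 MUL=0 MEM=1 BR=0, R=0, W=2
[4] ALU needs rd=2 wr=1: RD_PORT; after: ALU=1 MUL=0 MEM=1 BR=0, R=0, W=2
[5] MUL needs rd=1 wr=1: FU; after: ALU=1 MUL=0 MEM=1 BR=0, R=0, W=2
[6] ALU needs rd=2 wr=1: RD_PORT; after: ALU=1 MUL=0 MEM=1 BR=0, R=0, W=2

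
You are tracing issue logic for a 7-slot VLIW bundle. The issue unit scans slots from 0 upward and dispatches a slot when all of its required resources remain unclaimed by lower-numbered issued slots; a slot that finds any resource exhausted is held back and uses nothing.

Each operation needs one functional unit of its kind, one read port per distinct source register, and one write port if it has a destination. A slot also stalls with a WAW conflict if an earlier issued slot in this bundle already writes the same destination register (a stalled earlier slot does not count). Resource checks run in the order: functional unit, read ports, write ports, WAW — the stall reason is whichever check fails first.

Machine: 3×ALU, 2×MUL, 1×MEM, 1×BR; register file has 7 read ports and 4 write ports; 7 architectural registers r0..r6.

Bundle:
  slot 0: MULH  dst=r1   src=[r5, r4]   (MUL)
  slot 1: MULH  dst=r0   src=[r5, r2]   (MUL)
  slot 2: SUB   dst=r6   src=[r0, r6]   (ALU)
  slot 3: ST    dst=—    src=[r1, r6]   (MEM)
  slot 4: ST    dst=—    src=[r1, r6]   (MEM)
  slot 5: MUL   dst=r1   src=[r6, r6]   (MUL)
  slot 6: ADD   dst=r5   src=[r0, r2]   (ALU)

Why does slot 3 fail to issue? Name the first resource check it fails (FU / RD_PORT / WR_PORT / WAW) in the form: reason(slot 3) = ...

#0 MUL src=r5,r4 dispatched  <A:3 Mu:1 Ld:1 B:1 rd:5 wr:3>
#1 MUL src=r5,r2 dispatched  <A:3 Mu:0 Ld:1 B:1 rd:3 wr:2>
#2 ALU src=r0,r6 dispatched  <A:2 Mu:0 Ld:1 B:1 rd:1 wr:1>
#3 MEM src=r1,r6 held:RD_PORT  <A:2 Mu:0 Ld:1 B:1 rd:1 wr:1>
#4 MEM src=r1,r6 held:RD_PORT  <A:2 Mu:0 Ld:1 B:1 rd:1 wr:1>
#5 MUL src=r6,r6 held:FU  <A:2 Mu:0 Ld:1 B:1 rd:1 wr:1>
#6 ALU src=r0,r2 held:RD_PORT  <A:2 Mu:0 Ld:1 B:1 rd:1 wr:1>

reason(slot 3) = RD_PORT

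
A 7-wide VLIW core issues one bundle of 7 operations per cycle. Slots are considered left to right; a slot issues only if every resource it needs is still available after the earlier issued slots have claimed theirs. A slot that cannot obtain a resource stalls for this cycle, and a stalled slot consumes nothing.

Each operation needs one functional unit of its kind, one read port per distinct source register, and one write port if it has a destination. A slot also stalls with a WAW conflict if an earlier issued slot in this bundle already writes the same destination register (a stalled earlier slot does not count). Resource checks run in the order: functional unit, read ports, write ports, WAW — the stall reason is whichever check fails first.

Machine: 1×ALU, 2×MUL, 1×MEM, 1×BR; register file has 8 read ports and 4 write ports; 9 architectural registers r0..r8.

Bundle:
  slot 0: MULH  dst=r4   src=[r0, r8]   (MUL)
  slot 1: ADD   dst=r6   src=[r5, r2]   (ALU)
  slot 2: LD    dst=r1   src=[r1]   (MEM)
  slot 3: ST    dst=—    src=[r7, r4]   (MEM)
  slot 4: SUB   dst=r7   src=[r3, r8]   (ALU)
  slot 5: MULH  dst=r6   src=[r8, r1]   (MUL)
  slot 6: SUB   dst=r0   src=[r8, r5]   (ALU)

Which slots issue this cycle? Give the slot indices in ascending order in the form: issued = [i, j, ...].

[0] MUL needs rd=2 wr=1: ok; after: ALU=1 MUL=1 MEM=1 BR=1, R=6, W=3
[1] ALU needs rd=2 wr=1: ok; after: ALU=0 MUL=1 MEM=1 BR=1, R=4, W=2
[2] MEM needs rd=1 wr=1: ok; after: ALU=0 MUL=1 MEM=0 BR=1, R=3, W=1
[3] MEM needs rd=2 wr=0: FU; after: ALU=0 MUL=1 MEM=0 BR=1, R=3, W=1
[4] ALU needs rd=2 wr=1: FU; after: ALU=0 MUL=1 MEM=0 BR=1, R=3, W=1
[5] MUL needs rd=2 wr=1: WAW; after: ALU=0 MUL=1 MEM=0 BR=1, R=3, W=1
[6] ALU needs rd=2 wr=1: FU; after: ALU=0 MUL=1 MEM=0 BR=1, R=3, W=1

issued = [0, 1, 2]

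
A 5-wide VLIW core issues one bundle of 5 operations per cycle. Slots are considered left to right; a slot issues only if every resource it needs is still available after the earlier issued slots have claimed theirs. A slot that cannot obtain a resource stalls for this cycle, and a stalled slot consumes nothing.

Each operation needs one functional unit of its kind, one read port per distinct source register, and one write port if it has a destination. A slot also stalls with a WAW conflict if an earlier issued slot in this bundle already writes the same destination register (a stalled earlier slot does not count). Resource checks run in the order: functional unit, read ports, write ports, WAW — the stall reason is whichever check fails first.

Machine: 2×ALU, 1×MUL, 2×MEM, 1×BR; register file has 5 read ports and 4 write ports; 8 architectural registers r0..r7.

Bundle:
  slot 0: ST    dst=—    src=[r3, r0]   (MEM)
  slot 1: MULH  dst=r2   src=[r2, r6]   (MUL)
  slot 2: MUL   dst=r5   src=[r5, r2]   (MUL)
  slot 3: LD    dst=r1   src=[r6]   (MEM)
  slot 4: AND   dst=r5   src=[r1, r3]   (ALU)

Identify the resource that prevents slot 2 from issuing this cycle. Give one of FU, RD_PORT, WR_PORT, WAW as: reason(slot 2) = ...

[0] MEM needs rd=2 wr=0: ok; after: ALU=2 MUL=1 MEM=1 BR=1, R=3, W=4
[1] MUL needs rd=2 wr=1: ok; after: ALU=2 MUL=0 MEM=1 BR=1, R=1, W=3
[2] MUL needs rd=2 wr=1: FU; after: ALU=2 MUL=0 MEM=1 BR=1, R=1, W=3
[3] MEM needs rd=1 wr=1: ok; after: ALU=2 MUL=0 MEM=0 BR=1, R=0, W=2
[4] ALU needs rd=2 wr=1: RD_PORT; after: ALU=2 MUL=0 MEM=0 BR=1, R=0, W=2

reason(slot 2) = FU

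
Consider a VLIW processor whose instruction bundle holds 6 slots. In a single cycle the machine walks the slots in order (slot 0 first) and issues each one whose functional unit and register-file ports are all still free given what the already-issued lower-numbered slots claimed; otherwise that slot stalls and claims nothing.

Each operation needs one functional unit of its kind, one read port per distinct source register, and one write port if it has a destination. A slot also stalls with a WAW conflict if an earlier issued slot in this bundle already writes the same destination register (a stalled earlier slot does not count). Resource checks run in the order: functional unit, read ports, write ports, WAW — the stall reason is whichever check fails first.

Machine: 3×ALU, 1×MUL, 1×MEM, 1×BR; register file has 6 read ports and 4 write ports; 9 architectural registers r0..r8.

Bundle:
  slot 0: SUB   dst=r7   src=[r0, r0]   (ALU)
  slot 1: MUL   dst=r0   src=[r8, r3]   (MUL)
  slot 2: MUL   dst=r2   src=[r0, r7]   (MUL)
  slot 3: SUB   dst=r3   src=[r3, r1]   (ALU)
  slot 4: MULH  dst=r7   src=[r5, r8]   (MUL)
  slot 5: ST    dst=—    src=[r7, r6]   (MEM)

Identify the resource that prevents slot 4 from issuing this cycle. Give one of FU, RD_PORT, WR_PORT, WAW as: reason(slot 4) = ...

reason(slot 4) = FU

slot 0 (ALU): ISSUE — free A2,Mu1,Ld1,B1 rp5 wp3
slot 1 (MUL): ISSUE — free A2,Mu0,Ld1,B1 rp3 wp2
slot 2 (MUL): stall FU — free A2,Mu0,Ld1,B1 rp3 wp2
slot 3 (ALU): ISSUE — free A1,Mu0,Ld1,B1 rp1 wp1
slot 4 (MUL): stall FU — free A1,Mu0,Ld1,B1 rp1 wp1
slot 5 (MEM): stall RD_PORT — free A1,Mu0,Ld1,B1 rp1 wp1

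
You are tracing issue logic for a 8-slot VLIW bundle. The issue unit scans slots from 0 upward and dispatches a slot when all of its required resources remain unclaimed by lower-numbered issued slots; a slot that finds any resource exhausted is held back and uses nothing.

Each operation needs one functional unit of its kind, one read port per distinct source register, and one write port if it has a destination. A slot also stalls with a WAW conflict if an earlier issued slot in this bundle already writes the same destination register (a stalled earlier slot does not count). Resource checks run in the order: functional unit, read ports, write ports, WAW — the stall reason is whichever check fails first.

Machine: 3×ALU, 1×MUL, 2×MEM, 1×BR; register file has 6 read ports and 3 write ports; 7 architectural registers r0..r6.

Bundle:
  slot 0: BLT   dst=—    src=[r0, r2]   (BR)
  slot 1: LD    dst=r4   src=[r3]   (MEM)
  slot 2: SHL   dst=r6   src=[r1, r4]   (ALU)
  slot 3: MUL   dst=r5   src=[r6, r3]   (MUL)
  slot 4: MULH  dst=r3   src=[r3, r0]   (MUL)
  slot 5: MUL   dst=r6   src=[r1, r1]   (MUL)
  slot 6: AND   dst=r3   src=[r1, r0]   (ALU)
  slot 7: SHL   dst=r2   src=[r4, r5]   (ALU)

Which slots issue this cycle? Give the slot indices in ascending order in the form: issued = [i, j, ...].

  0. BR ⇒ go  {3A/1Mu/2Ld/0B | 4r 3w}
  1. MEM→r4 ⇒ go  {3A/1Mu/1Ld/0B | 3r 2w}
  2. ALU→r6 ⇒ go  {2A/1Mu/1Ld/0B | 1r 1w}
  3. MUL→r5 ⇒ no(RD_PORT)  {2A/1Mu/1Ld/0B | 1r 1w}
  4. MUL→r3 ⇒ no(RD_PORT)  {2A/1Mu/1Ld/0B | 1r 1w}
  5. MUL→r6 ⇒ no(WAW)  {2A/1Mu/1Ld/0B | 1r 1w}
  6. ALU→r3 ⇒ no(RD_PORT)  {2A/1Mu/1Ld/0B | 1r 1w}
  7. ALU→r2 ⇒ no(RD_PORT)  {2A/1Mu/1Ld/0B | 1r 1w}

issued = [0, 1, 2]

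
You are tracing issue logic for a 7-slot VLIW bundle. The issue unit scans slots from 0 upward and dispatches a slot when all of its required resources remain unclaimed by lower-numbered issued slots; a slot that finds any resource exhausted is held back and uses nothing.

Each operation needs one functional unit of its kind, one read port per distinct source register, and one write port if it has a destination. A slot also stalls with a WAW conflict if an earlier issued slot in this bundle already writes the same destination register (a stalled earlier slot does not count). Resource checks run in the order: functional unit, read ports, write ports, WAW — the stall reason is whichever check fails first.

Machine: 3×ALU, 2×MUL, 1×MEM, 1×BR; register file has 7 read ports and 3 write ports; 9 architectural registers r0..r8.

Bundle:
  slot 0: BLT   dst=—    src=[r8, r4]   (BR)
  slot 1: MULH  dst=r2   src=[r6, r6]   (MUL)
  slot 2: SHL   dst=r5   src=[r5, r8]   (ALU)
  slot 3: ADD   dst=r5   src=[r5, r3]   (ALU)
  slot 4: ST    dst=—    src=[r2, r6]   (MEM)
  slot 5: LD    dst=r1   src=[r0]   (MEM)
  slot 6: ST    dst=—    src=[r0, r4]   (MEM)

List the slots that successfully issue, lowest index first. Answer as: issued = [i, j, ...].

#0 BR src=r8,r4 dispatched  <A:3 Mu:2 Ld:1 B:0 rd:5 wr:3>
#1 MUL src=r6,r6 dispatched  <A:3 Mu:1 Ld:1 B:0 rd:4 wr:2>
#2 ALU src=r5,r8 dispatched  <A:2 Mu:1 Ld:1 B:0 rd:2 wr:1>
#3 ALU src=r5,r3 held:WAW  <A:2 Mu:1 Ld:1 B:0 rd:2 wr:1>
#4 MEM src=r2,r6 dispatched  <A:2 Mu:1 Ld:0 B:0 rd:0 wr:1>
#5 MEM src=r0 held:FU  <A:2 Mu:1 Ld:0 B:0 rd:0 wr:1>
#6 MEM src=r0,r4 held:FU  <A:2 Mu:1 Ld:0 B:0 rd:0 wr:1>

issued = [0, 1, 2, 4]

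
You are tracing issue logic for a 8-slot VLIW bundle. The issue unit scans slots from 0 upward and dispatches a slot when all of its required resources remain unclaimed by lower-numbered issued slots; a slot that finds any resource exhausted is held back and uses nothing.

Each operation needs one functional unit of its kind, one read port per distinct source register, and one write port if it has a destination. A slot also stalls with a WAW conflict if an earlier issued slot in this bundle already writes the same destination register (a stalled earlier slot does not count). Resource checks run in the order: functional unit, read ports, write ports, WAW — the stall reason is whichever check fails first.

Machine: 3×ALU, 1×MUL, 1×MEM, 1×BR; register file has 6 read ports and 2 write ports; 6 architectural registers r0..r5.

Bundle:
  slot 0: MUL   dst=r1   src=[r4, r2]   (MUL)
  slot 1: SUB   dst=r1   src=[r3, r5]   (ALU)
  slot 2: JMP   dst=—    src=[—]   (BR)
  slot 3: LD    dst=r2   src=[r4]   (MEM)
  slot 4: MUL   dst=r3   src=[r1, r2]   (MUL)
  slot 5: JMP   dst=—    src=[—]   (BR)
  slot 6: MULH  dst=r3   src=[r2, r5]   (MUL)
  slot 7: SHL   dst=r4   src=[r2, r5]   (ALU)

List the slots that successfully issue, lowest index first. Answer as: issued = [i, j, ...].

issued = [0, 2, 3]

slot 0 (MUL): ISSUE — free A3,Mu0,Ld1,B1 rp4 wp1
slot 1 (ALU): stall WAW — free A3,Mu0,Ld1,B1 rp4 wp1
slot 2 (BR): ISSUE — free A3,Mu0,Ld1,B0 rp4 wp1
slot 3 (MEM): ISSUE — free A3,Mu0,Ld0,B0 rp3 wp0
slot 4 (MUL): stall FU — free A3,Mu0,Ld0,B0 rp3 wp0
slot 5 (BR): stall FU — free A3,Mu0,Ld0,B0 rp3 wp0
slot 6 (MUL): stall FU — free A3,Mu0,Ld0,B0 rp3 wp0
slot 7 (ALU): stall WR_PORT — free A3,Mu0,Ld0,B0 rp3 wp0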